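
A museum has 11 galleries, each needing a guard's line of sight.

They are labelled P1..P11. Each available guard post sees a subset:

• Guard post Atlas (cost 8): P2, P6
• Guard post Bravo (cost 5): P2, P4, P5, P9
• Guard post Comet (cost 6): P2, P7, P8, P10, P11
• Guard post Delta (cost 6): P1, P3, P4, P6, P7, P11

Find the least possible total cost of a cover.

Bravo, Comet, Delta together cover every gallery (Bravo ∪ Comet ∪ Delta = {P1, P2, P3, P4, P5, P6, P7, P8, P9, P10, P11}); total cost 5 + 6 + 6 = 17.
No covering selection has total cost below 17.

17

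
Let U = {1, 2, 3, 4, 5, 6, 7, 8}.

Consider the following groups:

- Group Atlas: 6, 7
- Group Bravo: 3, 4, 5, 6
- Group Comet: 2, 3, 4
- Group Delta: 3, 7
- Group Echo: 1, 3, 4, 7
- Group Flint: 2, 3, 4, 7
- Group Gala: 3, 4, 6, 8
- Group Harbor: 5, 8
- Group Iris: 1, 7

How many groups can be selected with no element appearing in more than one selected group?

Atlas, Comet, Harbor are pairwise disjoint (Atlas={6,7}; Comet={2,3,4}; Harbor={5,8}).
Every remaining group overlaps one of these, and no 4 of the listed groups are pairwise disjoint, so 3 is the maximum.

3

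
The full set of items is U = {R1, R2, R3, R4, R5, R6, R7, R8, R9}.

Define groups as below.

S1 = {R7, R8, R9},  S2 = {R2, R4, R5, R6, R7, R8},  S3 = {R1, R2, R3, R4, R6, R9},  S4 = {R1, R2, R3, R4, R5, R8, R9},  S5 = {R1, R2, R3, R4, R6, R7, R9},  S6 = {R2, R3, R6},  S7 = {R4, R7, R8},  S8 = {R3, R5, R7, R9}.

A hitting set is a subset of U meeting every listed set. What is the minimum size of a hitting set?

2

Take H = {R3, R7}. Each listed group contains at least one of these, so H is a hitting set of size 2.
The groups S1, S6 are pairwise disjoint, so any hitting set needs a separate item for each — at least 2. Hence 2 is optimal.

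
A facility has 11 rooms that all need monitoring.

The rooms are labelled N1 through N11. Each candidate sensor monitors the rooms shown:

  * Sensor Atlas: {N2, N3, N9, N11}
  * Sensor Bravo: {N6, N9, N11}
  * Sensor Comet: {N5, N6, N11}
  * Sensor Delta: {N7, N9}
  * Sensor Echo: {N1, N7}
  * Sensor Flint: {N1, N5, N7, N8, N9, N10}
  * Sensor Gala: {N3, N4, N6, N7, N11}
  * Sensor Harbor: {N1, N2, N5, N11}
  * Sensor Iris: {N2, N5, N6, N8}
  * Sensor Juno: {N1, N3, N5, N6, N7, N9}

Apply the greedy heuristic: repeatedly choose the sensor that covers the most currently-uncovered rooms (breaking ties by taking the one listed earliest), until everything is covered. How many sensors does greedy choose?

3

Greedy: pick Flint (covers 6 new) → pick Gala (covers 4 new) → pick Atlas (covers 1 new). Total picks: 3.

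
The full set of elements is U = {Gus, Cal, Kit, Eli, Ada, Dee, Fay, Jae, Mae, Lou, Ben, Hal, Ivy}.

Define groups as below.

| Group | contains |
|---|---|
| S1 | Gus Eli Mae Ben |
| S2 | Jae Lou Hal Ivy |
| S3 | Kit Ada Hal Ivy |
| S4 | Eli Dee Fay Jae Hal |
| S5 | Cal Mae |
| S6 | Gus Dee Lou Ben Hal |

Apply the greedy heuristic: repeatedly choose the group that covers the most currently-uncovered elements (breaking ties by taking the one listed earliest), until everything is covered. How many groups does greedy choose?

Greedy: pick S4 (covers 5 new) → pick S1 (covers 3 new) → pick S3 (covers 3 new) → pick S2 (covers 1 new) → pick S5 (covers 1 new). Total picks: 5.
(The true minimum cover uses only 4 groups, so greedy is not optimal here.)

5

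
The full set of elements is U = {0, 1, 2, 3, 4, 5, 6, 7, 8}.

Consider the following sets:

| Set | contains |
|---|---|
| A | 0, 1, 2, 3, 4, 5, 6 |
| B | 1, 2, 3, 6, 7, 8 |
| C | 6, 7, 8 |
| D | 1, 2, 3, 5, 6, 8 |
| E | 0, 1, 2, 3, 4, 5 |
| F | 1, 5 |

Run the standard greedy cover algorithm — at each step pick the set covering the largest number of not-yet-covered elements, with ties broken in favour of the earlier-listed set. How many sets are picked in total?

Greedy: pick A (covers 7 new) → pick B (covers 2 new). Total picks: 2.

2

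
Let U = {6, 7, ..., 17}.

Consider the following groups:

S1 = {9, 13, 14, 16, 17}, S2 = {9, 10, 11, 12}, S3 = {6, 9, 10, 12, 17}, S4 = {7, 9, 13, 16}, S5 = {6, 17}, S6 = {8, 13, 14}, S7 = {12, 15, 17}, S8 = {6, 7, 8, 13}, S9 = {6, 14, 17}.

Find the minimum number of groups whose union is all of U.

Take {S1, S2, S7, S8}. Their union is {6, 7, 8, 9, 10, 11, 12, 13, 14, 15, 16, 17}, which is all 12 points.
Only S7 contains 15, so S7 is forced; the remaining 9 points need at least 3 more groups (each remaining group adds at most 4) — so at least 4 groups are needed, and 4 is optimal.

4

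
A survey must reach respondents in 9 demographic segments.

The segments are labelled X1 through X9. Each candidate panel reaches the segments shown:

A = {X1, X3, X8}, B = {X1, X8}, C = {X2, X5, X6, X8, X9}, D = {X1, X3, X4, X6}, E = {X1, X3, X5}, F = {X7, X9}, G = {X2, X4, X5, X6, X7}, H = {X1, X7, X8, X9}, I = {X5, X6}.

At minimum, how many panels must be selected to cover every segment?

3

E and G and H together: E ∪ G ∪ H = {X1, X2, X3, X4, X5, X6, X7, X8, X9} — every segment is covered.
No 2 of the 9 panels cover everything (all 36 combinations miss at least one segment), so 3 is optimal.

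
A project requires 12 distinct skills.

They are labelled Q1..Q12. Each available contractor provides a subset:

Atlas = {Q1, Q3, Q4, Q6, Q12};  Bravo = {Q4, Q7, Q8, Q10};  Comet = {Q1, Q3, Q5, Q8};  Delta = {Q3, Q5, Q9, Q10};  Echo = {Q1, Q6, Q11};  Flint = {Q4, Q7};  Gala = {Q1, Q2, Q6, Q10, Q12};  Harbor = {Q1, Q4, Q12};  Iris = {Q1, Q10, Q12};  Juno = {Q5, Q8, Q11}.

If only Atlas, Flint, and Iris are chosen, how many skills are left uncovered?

Union of Atlas, Flint, Iris = {Q1, Q3, Q4, Q6, Q7, Q10, Q12}.
Not covered: Q2, Q5, Q8, Q9, Q11 — 5 skills.

5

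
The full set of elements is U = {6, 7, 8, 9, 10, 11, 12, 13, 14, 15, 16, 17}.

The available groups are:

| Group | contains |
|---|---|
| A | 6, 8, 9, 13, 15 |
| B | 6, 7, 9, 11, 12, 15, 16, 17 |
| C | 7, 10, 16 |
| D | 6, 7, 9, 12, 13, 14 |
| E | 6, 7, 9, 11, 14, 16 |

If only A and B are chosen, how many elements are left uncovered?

2

Union of A, B = {6, 7, 8, 9, 11, 12, 13, 15, 16, 17}.
Not covered: 10, 14 — 2 elements.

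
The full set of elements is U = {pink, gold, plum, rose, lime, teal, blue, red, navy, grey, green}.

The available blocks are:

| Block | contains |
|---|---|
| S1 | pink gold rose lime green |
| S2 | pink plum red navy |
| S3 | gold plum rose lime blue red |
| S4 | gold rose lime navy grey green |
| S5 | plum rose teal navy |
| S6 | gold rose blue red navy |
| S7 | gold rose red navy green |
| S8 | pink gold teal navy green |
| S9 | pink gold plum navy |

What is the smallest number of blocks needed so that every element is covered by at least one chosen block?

3

Take {S3, S4, S8}. Their union is {pink, gold, plum, rose, lime, teal, blue, red, navy, grey, green}, which is all 11 elements.
Only S4 contains grey, so S4 is forced; the remaining 5 elements need at least 2 more blocks (each remaining block adds at most 3) — so at least 3 blocks are needed, and 3 is optimal.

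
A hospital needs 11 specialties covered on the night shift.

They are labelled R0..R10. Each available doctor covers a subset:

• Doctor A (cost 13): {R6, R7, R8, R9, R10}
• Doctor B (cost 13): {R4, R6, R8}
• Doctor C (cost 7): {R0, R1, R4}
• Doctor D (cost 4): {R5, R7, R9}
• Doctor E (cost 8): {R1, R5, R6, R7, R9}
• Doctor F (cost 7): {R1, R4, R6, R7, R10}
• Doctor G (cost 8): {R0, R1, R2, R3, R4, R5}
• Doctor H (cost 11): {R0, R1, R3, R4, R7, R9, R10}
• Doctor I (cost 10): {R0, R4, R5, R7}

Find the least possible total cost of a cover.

21

A, G together cover every specialty (A ∪ G = {R0, R1, R2, R3, R4, R5, R6, R7, R8, R9, R10}); total cost 13 + 8 = 21.
The greedy pick D, G, F, A costs 32; no covering selection beats 21.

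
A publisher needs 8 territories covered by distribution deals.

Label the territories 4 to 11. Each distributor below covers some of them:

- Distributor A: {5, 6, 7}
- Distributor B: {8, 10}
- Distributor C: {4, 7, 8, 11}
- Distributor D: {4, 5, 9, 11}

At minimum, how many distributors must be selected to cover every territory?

3

Take {A, B, D}. Their union is {4, 5, 6, 7, 8, 9, 10, 11}, which is all 8 territories.
Only A contains 6, so A is forced; the remaining 5 territories need at least 2 more distributors (each remaining distributor adds at most 3) — so at least 3 distributors are needed, and 3 is optimal.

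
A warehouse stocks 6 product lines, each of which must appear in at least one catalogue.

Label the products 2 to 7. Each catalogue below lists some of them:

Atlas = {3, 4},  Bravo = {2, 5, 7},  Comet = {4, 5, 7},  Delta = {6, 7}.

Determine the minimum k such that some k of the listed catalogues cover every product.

Take {Atlas, Bravo, Delta}. Their union is {2, 3, 4, 5, 6, 7}, which is all 6 products.
Only Bravo contains 2, so Bravo is forced; the remaining 3 products need at least 2 more catalogues (each remaining catalogue adds at most 2) — so at least 3 catalogues are needed, and 3 is optimal.

3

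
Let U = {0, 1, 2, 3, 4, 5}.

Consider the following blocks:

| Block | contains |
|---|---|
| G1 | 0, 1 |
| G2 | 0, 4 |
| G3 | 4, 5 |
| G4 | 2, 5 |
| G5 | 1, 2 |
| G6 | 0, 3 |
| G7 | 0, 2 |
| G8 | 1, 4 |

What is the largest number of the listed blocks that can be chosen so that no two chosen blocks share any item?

G3, G5, G6 are pairwise disjoint (G3={4,5}; G5={1,2}; G6={0,3}).
Every remaining block overlaps one of these, and no 4 of the listed blocks are pairwise disjoint, so 3 is the maximum.

3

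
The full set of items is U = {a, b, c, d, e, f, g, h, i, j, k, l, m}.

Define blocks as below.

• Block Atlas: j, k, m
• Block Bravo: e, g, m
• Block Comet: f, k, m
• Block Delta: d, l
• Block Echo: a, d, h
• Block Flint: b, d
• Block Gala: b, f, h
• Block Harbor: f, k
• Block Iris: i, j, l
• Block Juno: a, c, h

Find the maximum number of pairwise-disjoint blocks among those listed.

Bravo, Flint, Harbor, Iris, Juno are pairwise disjoint (Bravo={e,g,m}; Flint={b,d}; Harbor={f,k}; Iris={i,j,l}; Juno={a,c,h}).
Every remaining block overlaps one of these, and no 6 of the listed blocks are pairwise disjoint, so 5 is the maximum.

5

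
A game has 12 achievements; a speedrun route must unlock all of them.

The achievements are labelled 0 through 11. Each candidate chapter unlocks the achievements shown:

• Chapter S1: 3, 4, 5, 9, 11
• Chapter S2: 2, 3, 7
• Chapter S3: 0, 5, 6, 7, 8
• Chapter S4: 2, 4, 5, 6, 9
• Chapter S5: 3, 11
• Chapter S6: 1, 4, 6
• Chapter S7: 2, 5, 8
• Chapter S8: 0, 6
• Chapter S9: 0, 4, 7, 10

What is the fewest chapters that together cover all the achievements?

4

S1 and S6 and S7 and S9 together: S1 ∪ S6 ∪ S7 ∪ S9 = {0, 1, 2, 3, 4, 5, 6, 7, 8, 9, 10, 11} — every achievement is covered.
Only S6 contains 1, so S6 is forced; the remaining 9 achievements need at least 3 more chapters (each remaining chapter adds at most 4) — so at least 4 chapters are needed, and 4 is optimal.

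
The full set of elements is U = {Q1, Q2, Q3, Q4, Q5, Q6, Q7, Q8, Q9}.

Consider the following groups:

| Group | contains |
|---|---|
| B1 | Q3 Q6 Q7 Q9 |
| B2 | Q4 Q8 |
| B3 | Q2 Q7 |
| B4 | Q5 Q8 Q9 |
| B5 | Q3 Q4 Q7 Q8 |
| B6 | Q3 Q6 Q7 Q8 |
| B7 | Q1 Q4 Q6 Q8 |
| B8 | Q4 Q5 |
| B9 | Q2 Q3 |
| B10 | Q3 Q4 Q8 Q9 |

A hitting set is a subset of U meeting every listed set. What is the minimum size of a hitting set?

4

Take H = {Q2, Q4, Q5, Q6}. Each listed group contains at least one of these, so H is a hitting set of size 4.
No choice of 3 elements meets every group, so 4 is the minimum.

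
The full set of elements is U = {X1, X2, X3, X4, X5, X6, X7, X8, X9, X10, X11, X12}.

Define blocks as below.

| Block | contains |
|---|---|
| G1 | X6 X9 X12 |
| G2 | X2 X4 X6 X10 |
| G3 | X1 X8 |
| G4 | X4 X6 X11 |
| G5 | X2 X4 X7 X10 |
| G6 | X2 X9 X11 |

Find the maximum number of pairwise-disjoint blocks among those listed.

3

G1, G3, G5 are pairwise disjoint (G1={X6,X9,X12}; G3={X1,X8}; G5={X2,X4,X7,X10}).
Every remaining block overlaps one of these, and no 4 of the listed blocks are pairwise disjoint, so 3 is the maximum.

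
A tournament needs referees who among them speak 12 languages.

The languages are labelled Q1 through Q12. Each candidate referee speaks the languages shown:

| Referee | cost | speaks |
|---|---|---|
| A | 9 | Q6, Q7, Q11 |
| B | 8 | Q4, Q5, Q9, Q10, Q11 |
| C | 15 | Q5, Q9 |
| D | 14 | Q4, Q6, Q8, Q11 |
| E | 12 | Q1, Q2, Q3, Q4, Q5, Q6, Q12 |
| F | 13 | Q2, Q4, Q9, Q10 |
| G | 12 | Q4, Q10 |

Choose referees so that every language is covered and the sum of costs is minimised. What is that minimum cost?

A, B, D, E together cover every language (A ∪ B ∪ D ∪ E = {Q1, Q2, Q3, Q4, Q5, Q6, Q7, Q8, Q9, Q10, Q11, Q12}); total cost 9 + 8 + 14 + 12 = 43.
No covering selection has total cost below 43.

43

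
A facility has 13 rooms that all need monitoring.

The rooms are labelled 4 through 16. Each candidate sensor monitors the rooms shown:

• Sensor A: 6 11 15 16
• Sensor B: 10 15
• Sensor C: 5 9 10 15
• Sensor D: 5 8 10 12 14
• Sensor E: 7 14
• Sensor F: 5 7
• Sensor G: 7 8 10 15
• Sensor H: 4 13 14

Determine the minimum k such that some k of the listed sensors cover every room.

5

Take {A, C, D, E, H}. Their union is {4, 5, 6, 7, 8, 9, 10, 11, 12, 13, 14, 15, 16}, which is all 13 rooms.
No 4 of the 8 sensors cover everything (all 70 combinations miss at least one room), so 5 is optimal.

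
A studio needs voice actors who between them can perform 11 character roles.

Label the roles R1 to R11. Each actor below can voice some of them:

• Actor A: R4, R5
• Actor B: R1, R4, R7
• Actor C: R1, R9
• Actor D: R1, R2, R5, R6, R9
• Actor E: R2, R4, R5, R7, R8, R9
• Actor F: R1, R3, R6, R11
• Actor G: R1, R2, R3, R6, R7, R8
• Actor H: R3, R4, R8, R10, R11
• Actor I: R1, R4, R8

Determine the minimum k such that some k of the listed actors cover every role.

3

E and G and H together: E ∪ G ∪ H = {R1, R2, R3, R4, R5, R6, R7, R8, R9, R10, R11} — every role is covered.
Only H contains R10, so H is forced; the remaining 6 roles need at least 2 more actors (each remaining actor adds at most 5) — so at least 3 actors are needed, and 3 is optimal.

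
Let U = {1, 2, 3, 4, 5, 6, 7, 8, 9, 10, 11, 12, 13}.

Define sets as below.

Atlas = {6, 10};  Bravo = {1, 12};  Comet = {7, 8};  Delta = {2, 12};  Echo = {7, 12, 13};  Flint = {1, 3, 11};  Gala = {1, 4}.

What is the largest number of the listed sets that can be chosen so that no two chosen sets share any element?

Atlas, Comet, Delta, Gala are pairwise disjoint (Atlas={6,10}; Comet={7,8}; Delta={2,12}; Gala={1,4}).
Every remaining set overlaps one of these, and no 5 of the listed sets are pairwise disjoint, so 4 is the maximum.

4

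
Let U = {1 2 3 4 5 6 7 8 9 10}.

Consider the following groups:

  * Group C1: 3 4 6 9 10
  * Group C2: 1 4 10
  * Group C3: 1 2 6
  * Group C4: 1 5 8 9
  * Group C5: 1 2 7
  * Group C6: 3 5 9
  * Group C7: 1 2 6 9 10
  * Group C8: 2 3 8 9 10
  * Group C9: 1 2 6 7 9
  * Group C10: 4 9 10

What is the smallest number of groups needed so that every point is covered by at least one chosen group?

Take {C1, C4, C9}. Their union is {1, 2, 3, 4, 5, 6, 7, 8, 9, 10}, which is all 10 points.
No 2 of the 10 groups cover everything (all 45 combinations miss at least one point), so 3 is optimal.

3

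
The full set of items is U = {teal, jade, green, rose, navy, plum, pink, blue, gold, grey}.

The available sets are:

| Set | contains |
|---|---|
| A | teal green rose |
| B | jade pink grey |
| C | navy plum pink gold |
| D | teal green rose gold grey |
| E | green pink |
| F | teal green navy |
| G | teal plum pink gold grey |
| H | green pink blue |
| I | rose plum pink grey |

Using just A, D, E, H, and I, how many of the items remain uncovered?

2

Union of A, D, E, H, I = {teal, green, rose, plum, pink, blue, gold, grey}.
Not covered: jade, navy — 2 items.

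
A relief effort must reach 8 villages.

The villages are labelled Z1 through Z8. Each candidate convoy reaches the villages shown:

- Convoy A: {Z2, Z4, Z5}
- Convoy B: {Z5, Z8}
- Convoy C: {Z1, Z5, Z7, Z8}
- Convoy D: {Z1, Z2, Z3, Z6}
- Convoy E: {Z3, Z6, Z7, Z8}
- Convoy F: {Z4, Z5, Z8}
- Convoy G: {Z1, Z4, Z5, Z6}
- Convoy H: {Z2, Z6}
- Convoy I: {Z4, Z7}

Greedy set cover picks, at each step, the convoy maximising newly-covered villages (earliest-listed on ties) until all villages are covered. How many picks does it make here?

Greedy: pick C (covers 4 new) → pick D (covers 3 new) → pick A (covers 1 new). Total picks: 3.

3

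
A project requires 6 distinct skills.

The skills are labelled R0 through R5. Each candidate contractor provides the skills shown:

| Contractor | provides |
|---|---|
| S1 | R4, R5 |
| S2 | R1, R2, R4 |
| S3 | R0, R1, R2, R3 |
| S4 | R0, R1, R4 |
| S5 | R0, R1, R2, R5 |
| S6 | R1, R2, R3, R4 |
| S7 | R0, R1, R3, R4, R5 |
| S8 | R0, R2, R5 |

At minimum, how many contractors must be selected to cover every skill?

2

S5 and S6 together: S5 ∪ S6 = {R0, R1, R2, R3, R4, R5} — every skill is covered.
No single contractor has all 6 skills (the largest, S7, has 5), so 2 is optimal.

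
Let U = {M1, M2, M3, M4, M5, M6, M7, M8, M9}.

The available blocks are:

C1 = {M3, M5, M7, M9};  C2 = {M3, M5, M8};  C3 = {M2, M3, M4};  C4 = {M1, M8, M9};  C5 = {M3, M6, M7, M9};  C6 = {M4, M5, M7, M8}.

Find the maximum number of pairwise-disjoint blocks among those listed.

2

C3, C4 are pairwise disjoint (C3={M2,M3,M4}; C4={M1,M8,M9}).
Every remaining block overlaps one of these, and no 3 of the listed blocks are pairwise disjoint, so 2 is the maximum.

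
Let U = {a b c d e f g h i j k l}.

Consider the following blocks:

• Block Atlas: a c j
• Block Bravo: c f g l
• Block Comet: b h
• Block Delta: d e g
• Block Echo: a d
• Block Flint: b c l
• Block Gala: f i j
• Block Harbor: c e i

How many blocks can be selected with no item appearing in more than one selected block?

3

Delta, Flint, Gala are pairwise disjoint (Delta={d,e,g}; Flint={b,c,l}; Gala={f,i,j}).
Every remaining block overlaps one of these, and no 4 of the listed blocks are pairwise disjoint, so 3 is the maximum.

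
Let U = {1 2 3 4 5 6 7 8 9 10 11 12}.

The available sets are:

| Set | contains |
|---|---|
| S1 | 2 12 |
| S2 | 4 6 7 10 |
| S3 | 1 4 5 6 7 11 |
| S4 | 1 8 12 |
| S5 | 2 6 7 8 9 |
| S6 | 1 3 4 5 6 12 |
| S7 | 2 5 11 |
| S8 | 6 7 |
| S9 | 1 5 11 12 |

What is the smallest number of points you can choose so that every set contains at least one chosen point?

Take H = {6, 11, 12}. Each listed set contains at least one of these, so H is a hitting set of size 3.
The sets S4, S7, S8 are pairwise disjoint, so any hitting set needs a separate point for each — at least 3. Hence 3 is optimal.

3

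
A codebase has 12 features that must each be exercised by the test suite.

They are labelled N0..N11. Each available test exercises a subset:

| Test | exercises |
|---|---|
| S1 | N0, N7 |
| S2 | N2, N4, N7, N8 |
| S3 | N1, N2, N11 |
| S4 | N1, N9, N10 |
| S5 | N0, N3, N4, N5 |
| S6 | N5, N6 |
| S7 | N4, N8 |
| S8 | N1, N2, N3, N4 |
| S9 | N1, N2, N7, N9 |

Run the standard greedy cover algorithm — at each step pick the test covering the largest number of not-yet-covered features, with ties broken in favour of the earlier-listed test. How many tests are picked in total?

Greedy: pick S2 (covers 4 new) → pick S4 (covers 3 new) → pick S5 (covers 3 new) → pick S3 (covers 1 new) → pick S6 (covers 1 new). Total picks: 5.

5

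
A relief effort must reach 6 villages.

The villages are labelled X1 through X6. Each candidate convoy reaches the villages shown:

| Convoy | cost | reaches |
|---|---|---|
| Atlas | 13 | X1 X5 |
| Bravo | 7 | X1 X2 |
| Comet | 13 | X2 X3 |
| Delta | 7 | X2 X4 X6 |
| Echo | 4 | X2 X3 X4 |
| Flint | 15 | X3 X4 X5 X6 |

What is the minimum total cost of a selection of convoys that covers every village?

Bravo, Flint together cover every village (Bravo ∪ Flint = {X1, X2, X3, X4, X5, X6}); total cost 7 + 15 = 22.
The greedy pick Echo, Atlas, Delta costs 24; no covering selection beats 22.

22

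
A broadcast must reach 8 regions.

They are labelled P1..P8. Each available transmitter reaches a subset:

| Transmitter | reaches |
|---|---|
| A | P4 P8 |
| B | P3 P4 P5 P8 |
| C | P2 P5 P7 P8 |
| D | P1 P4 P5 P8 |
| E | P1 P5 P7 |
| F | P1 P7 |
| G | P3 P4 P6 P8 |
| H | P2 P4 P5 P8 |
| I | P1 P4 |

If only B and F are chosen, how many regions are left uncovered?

2

Union of B, F = {P1, P3, P4, P5, P7, P8}.
Not covered: P2, P6 — 2 regions.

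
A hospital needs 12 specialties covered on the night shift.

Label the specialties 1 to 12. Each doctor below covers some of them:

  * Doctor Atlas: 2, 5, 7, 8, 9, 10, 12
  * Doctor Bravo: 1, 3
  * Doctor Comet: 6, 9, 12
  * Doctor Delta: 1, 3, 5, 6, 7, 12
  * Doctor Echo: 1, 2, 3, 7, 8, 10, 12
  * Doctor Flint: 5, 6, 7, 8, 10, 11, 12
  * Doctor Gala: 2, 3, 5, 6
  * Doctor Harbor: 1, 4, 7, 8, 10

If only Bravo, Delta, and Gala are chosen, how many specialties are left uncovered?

5

Union of Bravo, Delta, Gala = {1, 2, 3, 5, 6, 7, 12}.
Not covered: 4, 8, 9, 10, 11 — 5 specialties.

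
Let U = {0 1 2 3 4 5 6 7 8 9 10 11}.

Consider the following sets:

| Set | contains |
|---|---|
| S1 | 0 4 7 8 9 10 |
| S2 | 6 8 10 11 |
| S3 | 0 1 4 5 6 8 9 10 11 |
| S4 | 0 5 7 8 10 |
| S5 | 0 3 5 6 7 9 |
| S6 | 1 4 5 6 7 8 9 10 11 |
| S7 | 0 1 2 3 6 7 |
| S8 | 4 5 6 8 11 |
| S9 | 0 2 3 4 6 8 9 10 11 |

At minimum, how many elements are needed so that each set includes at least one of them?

2

H = {0, 6} meets every set (each contains at least one member of H), and |H| = 2.
No single element lies in every set, so at least 2 are needed and 2 is optimal.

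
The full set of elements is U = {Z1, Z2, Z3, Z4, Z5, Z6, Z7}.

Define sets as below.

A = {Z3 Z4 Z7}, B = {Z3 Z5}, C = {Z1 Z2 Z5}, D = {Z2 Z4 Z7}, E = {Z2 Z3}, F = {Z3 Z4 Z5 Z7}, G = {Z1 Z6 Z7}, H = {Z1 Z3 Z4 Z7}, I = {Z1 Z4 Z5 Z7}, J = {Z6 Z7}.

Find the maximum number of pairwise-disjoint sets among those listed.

C, J are pairwise disjoint (C={Z1,Z2,Z5}; J={Z6,Z7}).
Every remaining set overlaps one of these, and no 3 of the listed sets are pairwise disjoint, so 2 is the maximum.

2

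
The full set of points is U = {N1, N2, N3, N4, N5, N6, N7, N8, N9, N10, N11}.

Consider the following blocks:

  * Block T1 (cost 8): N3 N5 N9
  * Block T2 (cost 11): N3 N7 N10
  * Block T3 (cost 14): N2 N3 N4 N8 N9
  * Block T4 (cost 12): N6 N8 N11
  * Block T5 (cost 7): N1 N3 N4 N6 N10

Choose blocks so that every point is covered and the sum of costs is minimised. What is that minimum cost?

52

T1, T2, T3, T4, T5 together cover every point (T1 ∪ T2 ∪ T3 ∪ T4 ∪ T5 = {N1, N2, N3, N4, N5, N6, N7, N8, N9, N10, N11}); total cost 8 + 11 + 14 + 12 + 7 = 52.
No covering selection has total cost below 52.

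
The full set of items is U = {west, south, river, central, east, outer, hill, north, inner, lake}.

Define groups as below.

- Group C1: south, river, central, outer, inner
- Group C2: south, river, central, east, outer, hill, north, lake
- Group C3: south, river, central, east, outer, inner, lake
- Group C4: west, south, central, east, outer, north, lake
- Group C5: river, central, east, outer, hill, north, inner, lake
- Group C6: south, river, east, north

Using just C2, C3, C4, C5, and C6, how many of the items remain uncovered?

0

Union of C2, C3, C4, C5, C6 = {west, south, river, central, east, outer, hill, north, inner, lake} — that's every item, so 0 are uncovered.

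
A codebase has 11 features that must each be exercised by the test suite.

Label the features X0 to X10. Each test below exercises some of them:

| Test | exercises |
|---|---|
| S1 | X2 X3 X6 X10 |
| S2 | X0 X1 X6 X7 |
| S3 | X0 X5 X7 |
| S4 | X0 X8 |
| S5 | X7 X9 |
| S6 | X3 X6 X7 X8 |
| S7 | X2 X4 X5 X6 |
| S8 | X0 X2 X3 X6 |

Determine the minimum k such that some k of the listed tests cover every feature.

5

Take {S1, S2, S4, S5, S7}. Their union is {X0, X1, X2, X3, X4, X5, X6, X7, X8, X9, X10}, which is all 11 features.
No 4 of the 8 tests cover everything (all 70 combinations miss at least one feature), so 5 is optimal.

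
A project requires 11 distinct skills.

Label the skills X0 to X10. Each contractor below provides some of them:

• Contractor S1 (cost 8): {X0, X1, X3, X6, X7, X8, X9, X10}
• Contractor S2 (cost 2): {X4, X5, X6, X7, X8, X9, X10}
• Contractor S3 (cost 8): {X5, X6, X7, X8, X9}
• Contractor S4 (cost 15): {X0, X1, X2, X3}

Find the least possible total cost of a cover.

S2, S4 together cover every skill (S2 ∪ S4 = {X0, X1, X2, X3, X4, X5, X6, X7, X8, X9, X10}); total cost 2 + 15 = 17.
The greedy pick S2, S1, S4 costs 25; no covering selection beats 17.

17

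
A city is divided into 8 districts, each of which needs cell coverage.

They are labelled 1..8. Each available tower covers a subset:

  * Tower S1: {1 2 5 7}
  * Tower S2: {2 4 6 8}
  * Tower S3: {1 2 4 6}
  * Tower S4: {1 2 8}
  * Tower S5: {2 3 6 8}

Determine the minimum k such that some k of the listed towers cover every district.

S1 and S2 and S5 together: S1 ∪ S2 ∪ S5 = {1, 2, 3, 4, 5, 6, 7, 8} — every district is covered.
Only S5 contains 3, so S5 is forced; the remaining 4 districts need at least 2 more towers (each remaining tower adds at most 3) — so at least 3 towers are needed, and 3 is optimal.

3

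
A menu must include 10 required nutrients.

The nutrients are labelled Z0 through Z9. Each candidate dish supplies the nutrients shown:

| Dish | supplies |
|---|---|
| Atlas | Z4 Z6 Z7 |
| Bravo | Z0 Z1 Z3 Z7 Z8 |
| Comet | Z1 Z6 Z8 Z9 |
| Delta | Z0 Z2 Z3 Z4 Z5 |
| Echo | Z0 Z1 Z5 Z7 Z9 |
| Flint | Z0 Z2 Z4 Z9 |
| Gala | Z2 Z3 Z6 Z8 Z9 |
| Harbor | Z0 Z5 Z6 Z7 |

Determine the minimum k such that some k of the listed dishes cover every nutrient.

3

Take {Comet, Delta, Echo}. Their union is {Z0, Z1, Z2, Z3, Z4, Z5, Z6, Z7, Z8, Z9}, which is all 10 nutrients.
No 2 of the 8 dishes cover everything (all 28 combinations miss at least one nutrient), so 3 is optimal.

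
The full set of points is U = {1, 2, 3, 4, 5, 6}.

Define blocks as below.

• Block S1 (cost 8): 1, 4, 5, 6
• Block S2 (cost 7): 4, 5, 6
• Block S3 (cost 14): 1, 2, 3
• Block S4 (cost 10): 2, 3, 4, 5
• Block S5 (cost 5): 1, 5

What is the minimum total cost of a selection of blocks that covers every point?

S1, S4 together cover every point (S1 ∪ S4 = {1, 2, 3, 4, 5, 6}); total cost 8 + 10 = 18.
No covering selection has total cost below 18.

18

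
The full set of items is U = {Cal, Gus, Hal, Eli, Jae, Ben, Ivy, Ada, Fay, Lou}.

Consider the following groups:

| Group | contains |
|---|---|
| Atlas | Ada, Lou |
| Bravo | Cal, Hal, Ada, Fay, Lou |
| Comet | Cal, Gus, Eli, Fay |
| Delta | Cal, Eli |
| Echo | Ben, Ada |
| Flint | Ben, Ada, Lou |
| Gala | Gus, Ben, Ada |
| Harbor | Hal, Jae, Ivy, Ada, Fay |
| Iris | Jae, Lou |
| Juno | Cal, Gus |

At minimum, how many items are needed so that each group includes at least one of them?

3

H = {Cal, Jae, Ada} meets every group (each contains at least one member of H), and |H| = 3.
The groups Delta, Echo, Iris are pairwise disjoint, so any hitting set needs a separate item for each — at least 3. Hence 3 is optimal.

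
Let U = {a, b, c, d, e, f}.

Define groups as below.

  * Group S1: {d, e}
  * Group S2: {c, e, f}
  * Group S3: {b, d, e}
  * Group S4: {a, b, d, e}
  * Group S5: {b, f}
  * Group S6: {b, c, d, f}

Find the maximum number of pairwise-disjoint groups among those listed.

S1, S5 are pairwise disjoint (S1={d,e}; S5={b,f}).
Every remaining group overlaps one of these, and no 3 of the listed groups are pairwise disjoint, so 2 is the maximum.

2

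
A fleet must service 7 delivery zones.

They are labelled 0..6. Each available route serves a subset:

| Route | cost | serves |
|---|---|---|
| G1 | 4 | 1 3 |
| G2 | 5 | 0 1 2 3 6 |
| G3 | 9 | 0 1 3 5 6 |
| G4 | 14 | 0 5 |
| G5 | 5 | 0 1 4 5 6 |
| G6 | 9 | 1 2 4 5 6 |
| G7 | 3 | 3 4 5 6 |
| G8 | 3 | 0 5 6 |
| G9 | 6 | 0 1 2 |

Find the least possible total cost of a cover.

8

G2, G7 together cover every zone (G2 ∪ G7 = {0, 1, 2, 3, 4, 5, 6}); total cost 5 + 3 = 8.
No covering selection has total cost below 8.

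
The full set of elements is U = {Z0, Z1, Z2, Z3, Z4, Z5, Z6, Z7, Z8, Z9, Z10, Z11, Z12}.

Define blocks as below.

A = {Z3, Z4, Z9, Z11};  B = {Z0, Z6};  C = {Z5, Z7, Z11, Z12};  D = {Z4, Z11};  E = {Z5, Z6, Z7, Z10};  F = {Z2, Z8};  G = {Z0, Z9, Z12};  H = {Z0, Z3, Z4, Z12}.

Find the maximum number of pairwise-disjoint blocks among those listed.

D, E, F, G are pairwise disjoint (D={Z4,Z11}; E={Z5,Z6,Z7,Z10}; F={Z2,Z8}; G={Z0,Z9,Z12}).
Every remaining block overlaps one of these, and no 5 of the listed blocks are pairwise disjoint, so 4 is the maximum.

4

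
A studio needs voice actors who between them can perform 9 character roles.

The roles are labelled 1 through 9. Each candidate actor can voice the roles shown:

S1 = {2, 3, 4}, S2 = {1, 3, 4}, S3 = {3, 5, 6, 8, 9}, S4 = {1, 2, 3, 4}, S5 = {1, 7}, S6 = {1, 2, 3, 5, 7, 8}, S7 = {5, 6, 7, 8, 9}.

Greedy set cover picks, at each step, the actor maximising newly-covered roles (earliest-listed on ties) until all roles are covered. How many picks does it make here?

Greedy: pick S6 (covers 6 new) → pick S3 (covers 2 new) → pick S1 (covers 1 new). Total picks: 3.
(The true minimum cover uses only 2 actors, so greedy is not optimal here.)

3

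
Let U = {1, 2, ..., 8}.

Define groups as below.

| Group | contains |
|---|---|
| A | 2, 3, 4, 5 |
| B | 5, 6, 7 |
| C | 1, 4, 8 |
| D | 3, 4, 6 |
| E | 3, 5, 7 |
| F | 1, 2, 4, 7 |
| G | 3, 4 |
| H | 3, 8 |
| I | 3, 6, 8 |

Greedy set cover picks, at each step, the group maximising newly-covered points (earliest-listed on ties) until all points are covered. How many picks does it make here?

Greedy: pick A (covers 4 new) → pick B (covers 2 new) → pick C (covers 2 new). Total picks: 3.

3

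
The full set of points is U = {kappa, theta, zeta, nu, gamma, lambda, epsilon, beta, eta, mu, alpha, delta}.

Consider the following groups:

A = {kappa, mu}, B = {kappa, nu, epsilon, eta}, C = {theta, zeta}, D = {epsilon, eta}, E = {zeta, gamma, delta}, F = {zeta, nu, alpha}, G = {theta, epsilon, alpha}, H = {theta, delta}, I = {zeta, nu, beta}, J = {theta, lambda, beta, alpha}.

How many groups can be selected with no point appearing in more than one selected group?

4

A, D, E, J are pairwise disjoint (A={kappa,mu}; D={epsilon,eta}; E={zeta,gamma,delta}; J={theta,lambda,beta,alpha}).
Every remaining group overlaps one of these, and no 5 of the listed groups are pairwise disjoint, so 4 is the maximum.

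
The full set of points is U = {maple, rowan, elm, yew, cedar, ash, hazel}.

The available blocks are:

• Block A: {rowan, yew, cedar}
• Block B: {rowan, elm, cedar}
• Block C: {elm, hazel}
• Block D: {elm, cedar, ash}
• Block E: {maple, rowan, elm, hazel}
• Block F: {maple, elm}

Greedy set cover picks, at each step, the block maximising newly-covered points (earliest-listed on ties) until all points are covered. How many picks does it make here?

Greedy: pick E (covers 4 new) → pick A (covers 2 new) → pick D (covers 1 new). Total picks: 3.

3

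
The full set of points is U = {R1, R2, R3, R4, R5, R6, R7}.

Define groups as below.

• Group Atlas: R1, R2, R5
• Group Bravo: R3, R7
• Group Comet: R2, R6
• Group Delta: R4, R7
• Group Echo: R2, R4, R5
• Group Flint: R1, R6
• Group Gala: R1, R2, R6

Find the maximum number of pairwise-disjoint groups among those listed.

3

Bravo, Echo, Flint are pairwise disjoint (Bravo={R3,R7}; Echo={R2,R4,R5}; Flint={R1,R6}).
Every remaining group overlaps one of these, and no 4 of the listed groups are pairwise disjoint, so 3 is the maximum.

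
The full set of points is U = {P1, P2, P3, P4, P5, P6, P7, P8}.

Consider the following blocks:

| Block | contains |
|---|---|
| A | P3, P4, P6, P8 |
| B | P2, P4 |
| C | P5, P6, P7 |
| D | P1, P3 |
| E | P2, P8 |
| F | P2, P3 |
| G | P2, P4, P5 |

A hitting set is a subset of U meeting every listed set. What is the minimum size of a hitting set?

3

H = {P1, P2, P6} meets every block (each contains at least one member of H), and |H| = 3.
The blocks B, C, D are pairwise disjoint, so any hitting set needs a separate point for each — at least 3. Hence 3 is optimal.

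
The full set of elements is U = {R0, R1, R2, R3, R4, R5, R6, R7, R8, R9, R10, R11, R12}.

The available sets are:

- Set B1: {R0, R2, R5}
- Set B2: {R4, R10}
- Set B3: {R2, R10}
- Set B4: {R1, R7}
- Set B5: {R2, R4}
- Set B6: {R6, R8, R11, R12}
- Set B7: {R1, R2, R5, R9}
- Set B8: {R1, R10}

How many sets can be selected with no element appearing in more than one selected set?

4

B1, B2, B4, B6 are pairwise disjoint (B1={R0,R2,R5}; B2={R4,R10}; B4={R1,R7}; B6={R6,R8,R11,R12}).
Every remaining set overlaps one of these, and no 5 of the listed sets are pairwise disjoint, so 4 is the maximum.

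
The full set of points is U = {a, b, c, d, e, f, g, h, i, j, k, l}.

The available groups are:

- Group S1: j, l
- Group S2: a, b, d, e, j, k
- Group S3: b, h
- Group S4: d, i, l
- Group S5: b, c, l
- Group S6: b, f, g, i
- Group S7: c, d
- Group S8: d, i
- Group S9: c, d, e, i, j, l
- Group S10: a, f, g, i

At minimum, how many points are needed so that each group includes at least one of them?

4

Take T = {b, d, g, j}. Each listed group contains at least one of these, so T is a hitting set of size 4.
The groups S1, S3, S7, S10 are pairwise disjoint, so any hitting set needs a separate point for each — at least 4. Hence 4 is optimal.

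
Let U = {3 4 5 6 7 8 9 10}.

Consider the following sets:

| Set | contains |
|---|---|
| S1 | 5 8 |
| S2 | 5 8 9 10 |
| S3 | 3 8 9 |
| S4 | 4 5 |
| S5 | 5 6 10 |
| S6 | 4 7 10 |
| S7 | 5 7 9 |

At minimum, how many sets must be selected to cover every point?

Take {S3, S5, S6}. Their union is {3, 4, 5, 6, 7, 8, 9, 10}, which is all 8 points.
Only S3 contains 3, so S3 is forced; the remaining 5 points need at least 2 more sets (each remaining set adds at most 3) — so at least 3 sets are needed, and 3 is optimal.

3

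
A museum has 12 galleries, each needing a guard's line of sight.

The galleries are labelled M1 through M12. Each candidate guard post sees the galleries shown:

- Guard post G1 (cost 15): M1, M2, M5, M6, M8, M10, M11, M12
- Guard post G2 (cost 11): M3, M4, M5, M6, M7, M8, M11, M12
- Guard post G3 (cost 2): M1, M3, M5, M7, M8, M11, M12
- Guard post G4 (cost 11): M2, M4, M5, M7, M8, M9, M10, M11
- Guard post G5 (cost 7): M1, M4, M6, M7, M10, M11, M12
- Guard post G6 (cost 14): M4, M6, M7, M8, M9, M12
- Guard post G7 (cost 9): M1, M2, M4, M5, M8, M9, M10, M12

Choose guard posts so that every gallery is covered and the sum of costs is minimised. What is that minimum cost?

18

G3, G5, G7 together cover every gallery (G3 ∪ G5 ∪ G7 = {M1, M2, M3, M4, M5, M6, M7, M8, M9, M10, M11, M12}); total cost 2 + 7 + 9 = 18.
No covering selection has total cost below 18.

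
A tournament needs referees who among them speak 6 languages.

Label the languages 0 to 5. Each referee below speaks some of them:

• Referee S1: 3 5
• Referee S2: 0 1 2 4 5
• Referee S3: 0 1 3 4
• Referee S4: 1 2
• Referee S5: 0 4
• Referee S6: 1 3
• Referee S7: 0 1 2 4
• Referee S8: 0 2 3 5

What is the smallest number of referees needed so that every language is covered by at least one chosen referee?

S7 and S8 together: S7 ∪ S8 = {0, 1, 2, 3, 4, 5} — every language is covered.
No single referee has all 6 languages (the largest, S2, has 5), so 2 is optimal.

2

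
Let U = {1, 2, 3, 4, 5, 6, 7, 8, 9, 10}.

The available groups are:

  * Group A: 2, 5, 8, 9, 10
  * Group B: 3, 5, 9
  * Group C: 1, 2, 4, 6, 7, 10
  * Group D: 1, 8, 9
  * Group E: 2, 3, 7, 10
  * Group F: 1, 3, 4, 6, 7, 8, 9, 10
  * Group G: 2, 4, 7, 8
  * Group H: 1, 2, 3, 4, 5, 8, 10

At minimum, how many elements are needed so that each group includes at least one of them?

2

The 2 elements {2, 9} hit every group.
The groups D, E are pairwise disjoint, so any hitting set needs a separate element for each — at least 2. Hence 2 is optimal.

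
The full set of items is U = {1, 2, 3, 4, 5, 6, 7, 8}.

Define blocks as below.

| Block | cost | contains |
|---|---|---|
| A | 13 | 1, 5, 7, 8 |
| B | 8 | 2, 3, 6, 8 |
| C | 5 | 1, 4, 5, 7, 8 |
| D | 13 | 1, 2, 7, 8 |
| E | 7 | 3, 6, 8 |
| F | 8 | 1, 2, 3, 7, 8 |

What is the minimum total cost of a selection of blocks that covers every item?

13

B, C together cover every item (B ∪ C = {1, 2, 3, 4, 5, 6, 7, 8}); total cost 8 + 5 = 13.
No covering selection has total cost below 13.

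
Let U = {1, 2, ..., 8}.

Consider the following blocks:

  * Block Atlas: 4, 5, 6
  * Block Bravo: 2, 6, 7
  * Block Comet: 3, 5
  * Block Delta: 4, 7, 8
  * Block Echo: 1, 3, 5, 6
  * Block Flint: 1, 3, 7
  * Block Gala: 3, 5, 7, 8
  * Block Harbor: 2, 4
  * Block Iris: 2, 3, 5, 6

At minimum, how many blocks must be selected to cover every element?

Echo and Gala and Harbor together: Echo ∪ Gala ∪ Harbor = {1, 2, 3, 4, 5, 6, 7, 8} — every element is covered.
No 2 of the 9 blocks cover everything (all 36 combinations miss at least one element), so 3 is optimal.

3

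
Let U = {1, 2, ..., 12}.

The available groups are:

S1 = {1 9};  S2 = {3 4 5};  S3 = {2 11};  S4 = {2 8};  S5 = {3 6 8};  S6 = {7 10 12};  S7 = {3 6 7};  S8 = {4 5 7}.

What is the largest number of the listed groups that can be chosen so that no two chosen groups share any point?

S1, S3, S5, S6 are pairwise disjoint (S1={1,9}; S3={2,11}; S5={3,6,8}; S6={7,10,12}).
Every remaining group overlaps one of these, and no 5 of the listed groups are pairwise disjoint, so 4 is the maximum.

4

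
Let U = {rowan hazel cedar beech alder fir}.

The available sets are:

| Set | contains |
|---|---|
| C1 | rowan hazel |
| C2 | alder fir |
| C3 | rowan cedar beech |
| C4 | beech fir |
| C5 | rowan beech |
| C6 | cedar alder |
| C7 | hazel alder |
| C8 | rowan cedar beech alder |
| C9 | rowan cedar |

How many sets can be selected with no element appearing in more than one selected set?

C4, C7, C9 are pairwise disjoint (C4={beech,fir}; C7={hazel,alder}; C9={rowan,cedar}).
Every remaining set overlaps one of these, and no 4 of the listed sets are pairwise disjoint, so 3 is the maximum.

3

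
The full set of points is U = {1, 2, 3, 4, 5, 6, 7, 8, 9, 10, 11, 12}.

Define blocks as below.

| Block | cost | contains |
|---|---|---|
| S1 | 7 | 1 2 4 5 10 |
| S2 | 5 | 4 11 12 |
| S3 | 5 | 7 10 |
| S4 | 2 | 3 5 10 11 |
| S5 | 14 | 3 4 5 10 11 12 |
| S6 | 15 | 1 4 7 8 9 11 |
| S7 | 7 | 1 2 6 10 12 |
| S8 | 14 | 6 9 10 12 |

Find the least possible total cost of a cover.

S4, S6, S7 together cover every point (S4 ∪ S6 ∪ S7 = {1, 2, 3, 4, 5, 6, 7, 8, 9, 10, 11, 12}); total cost 2 + 15 + 7 = 24.
No covering selection has total cost below 24.

24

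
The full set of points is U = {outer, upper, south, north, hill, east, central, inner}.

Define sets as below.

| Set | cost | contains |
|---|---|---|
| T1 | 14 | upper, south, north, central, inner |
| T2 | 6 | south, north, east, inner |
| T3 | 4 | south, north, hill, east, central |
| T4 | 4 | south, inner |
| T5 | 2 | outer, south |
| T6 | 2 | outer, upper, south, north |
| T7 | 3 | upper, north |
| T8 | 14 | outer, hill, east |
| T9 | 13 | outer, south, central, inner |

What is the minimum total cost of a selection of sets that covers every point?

T3, T4, T6 together cover every point (T3 ∪ T4 ∪ T6 = {outer, upper, south, north, hill, east, central, inner}); total cost 4 + 4 + 2 = 10.
No covering selection has total cost below 10.

10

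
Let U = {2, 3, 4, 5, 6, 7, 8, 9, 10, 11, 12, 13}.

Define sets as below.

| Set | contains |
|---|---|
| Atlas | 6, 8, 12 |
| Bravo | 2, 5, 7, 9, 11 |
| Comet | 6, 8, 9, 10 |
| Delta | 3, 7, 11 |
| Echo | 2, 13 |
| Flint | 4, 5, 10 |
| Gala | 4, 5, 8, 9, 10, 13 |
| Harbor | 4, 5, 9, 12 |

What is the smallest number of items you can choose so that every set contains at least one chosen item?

4

H = {5, 6, 7, 13} meets every set (each contains at least one member of H), and |H| = 4.
The sets Atlas, Delta, Echo, Flint are pairwise disjoint, so any hitting set needs a separate item for each — at least 4. Hence 4 is optimal.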